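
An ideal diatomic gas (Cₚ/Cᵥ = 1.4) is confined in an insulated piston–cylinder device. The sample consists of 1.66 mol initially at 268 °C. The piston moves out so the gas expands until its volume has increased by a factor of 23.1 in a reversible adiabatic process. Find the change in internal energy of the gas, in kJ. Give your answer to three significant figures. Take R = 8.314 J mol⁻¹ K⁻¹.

Adiabatic: T₁V₁^(γ−1) = T₂V₂^(γ−1) ⇒ T₂ = T₁ (V₁/V₂)^(γ−1).
T₁ = 268 °C = 541.1 K.
T₂ = 541.1 × (1/23.1)^(0.4) = 154.1 K.
Q = 0, so ΔU = W_on_gas = nCᵥΔT with Cᵥ = R/(γ−1) = 20.79 J/(mol·K).
ΔU = 1.66 × 20.79 × (154.1 − 541.1) = -13350 J.

ΔU ≈ -13.4 kJ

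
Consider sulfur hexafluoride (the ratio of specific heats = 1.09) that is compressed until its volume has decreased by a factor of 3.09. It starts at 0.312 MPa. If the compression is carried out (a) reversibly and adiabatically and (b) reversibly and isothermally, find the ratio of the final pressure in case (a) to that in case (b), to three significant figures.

P_adiabatic / P_isothermal ≈ 1.11

Isothermal: P_b = P₁(V₁/V₂) = 0.312×3.09.
Adiabatic: P_a = P₁(V₁/V₂)^γ = 0.312×3.09^(1.09).
P_a/P_b = (V₁/V₂)^(γ−1) = 3.09^(0.09) = 1.107.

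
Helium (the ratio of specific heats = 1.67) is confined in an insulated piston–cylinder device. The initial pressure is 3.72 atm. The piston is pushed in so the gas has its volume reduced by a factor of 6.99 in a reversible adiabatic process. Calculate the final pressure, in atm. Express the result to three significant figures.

P₂ ≈ 95.7 atm

Since PV^γ is constant along a reversible adiabat, P₂ = P₁ (V₁/V₂)^γ.
P₂ = 3.72 × 6.99^(1.67) = 95.68 atm.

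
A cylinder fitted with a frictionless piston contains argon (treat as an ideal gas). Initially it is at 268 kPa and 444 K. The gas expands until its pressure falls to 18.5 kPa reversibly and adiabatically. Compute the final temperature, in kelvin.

T₂ ≈ 152 K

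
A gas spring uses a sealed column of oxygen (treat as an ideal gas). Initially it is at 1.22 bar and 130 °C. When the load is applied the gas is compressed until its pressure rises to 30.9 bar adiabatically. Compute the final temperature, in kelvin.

Adiabatic: T₂/T₁ = (P₂/P₁)^((γ−1)/γ).
For a diatomic ideal gas γ = 7/5, so (γ−1)/γ = 2/7.
T₁ = 130 °C = 403.1 K.
T₂ = 403.1 × (30.9/1.22)^(2/7) = 1015 K.

T₂ ≈ 1020 K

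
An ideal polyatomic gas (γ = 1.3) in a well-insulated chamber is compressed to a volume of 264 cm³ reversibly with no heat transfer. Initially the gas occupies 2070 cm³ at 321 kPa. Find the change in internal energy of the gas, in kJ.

ΔU ≈ 1.89 kJ

P₂ = P₁(V₁/V₂)^γ = 321×(2070/264)^(1.3) = 4669 kPa.
For a reversible adiabat, W_by_gas = (P₁V₁ − P₂V₂)/(γ−1).
W_by = (321000×0.00207 − 4.669×10^6×0.000264) / (0.3) = -1893 J.
Q = 0 ⇒ ΔU = −W_by = 1893 J.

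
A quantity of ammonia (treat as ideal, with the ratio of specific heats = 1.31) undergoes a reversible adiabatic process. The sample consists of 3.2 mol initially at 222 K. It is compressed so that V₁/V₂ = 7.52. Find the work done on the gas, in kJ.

For a reversible adiabat TV^(γ−1) is constant, so T₂ = T₁ (V₁/V₂)^(γ−1).
T₂ = 222 × 7.52^(0.31) = 414.9 K.
Q = 0, so ΔU = W_on_gas = nCᵥΔT with Cᵥ = R/(γ−1) = 26.82 J/(mol·K).
ΔU = 3.2 × 26.82 × (414.9 − 222) = 16560 J.

W ≈ 16.6 kJ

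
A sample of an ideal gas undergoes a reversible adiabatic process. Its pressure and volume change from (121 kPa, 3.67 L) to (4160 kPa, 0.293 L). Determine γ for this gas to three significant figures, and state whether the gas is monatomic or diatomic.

γ ≈ 1.40; diatomic

PV^γ = const ⇒ γ = ln(P₂/P₁) / ln(V₁/V₂).
γ = ln(4160/121) / ln(3.67/0.293) = 1.399.
γ ≈ 1.40 is close to 7/5, so the gas is diatomic.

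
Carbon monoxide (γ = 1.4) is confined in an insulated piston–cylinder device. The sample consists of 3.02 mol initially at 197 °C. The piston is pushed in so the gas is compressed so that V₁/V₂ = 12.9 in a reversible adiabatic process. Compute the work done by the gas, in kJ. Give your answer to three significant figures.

W ≈ -52.6 kJ

For a reversible adiabat TV^(γ−1) is constant, so T₂ = T₁ (V₁/V₂)^(γ−1).
T₁ = 197 °C = 470.1 K.
T₂ = 470.1 × 12.9^(0.4) = 1308 K.
Q = 0, so ΔU = W_on_gas = nCᵥΔT with Cᵥ = R/(γ−1) = 20.79 J/(mol·K).
ΔU = 3.02 × 20.79 × (1308 − 470.1) = 52570 J.
Work done by the gas = −ΔU = -52570 J.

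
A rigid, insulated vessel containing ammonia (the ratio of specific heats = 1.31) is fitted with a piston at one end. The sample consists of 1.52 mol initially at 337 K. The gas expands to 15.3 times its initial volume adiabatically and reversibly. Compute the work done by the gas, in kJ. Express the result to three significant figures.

For a reversible adiabat TV^(γ−1) is constant, so T₂ = T₁ (V₁/V₂)^(γ−1).
T₂ = 337 × (1/15.3)^(0.31) = 144.7 K.
Q = 0, so ΔU = W_on_gas = nCᵥΔT with Cᵥ = R/(γ−1) = 26.82 J/(mol·K).
ΔU = 1.52 × 26.82 × (144.7 − 337) = -7840 J.
Work done by the gas = −ΔU = 7840 J.

W ≈ 7.84 kJ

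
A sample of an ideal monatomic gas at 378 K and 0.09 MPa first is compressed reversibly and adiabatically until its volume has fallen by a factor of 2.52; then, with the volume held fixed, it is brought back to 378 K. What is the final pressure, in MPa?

P₃ ≈ 0.227 MPa

For a monatomic ideal gas γ = 5/3.
Adiabatic step (PV^γ = const): P₂ = 0.09×2.52^(5/3) = 0.42 MPa; T₂ = 378×2.52^(2/3) = 700 K.
Isochoric: P₃ = P₂(T₃/T₂) = 0.42 × (378/700) = 0.2268 MPa.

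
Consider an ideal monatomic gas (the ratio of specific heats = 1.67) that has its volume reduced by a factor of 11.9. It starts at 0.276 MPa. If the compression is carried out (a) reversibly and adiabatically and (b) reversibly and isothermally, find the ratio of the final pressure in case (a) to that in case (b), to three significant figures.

Isothermal: P_b = P₁(V₁/V₂) = 0.276×11.9.
Adiabatic: P_a = P₁(V₁/V₂)^γ = 0.276×11.9^(1.67).
P_a/P_b = (V₁/V₂)^(γ−1) = 11.9^(0.67) = 5.256.

P_adiabatic / P_isothermal ≈ 5.26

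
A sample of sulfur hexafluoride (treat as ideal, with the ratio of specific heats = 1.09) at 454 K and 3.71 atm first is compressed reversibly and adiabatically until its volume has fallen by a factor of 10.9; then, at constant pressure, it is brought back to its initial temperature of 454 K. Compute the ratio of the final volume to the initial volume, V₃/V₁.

Adiabatic step: V₂/V₁ = 0.09174; T₂ = T₁·10.9^(0.09) = 562.9 K.
Isobaric step: V₃/V₂ = T₃/T₂ = 454/562.9.
V₃/V₁ = (V₂/V₁)(V₃/V₂) = 0.09174 × (454/562.9) = 0.074.

V₃/V₁ ≈ 0.0740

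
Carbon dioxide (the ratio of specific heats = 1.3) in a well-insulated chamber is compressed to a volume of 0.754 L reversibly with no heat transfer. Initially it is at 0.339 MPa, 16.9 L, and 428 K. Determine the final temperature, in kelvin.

Adiabatic: T₁V₁^(γ−1) = T₂V₂^(γ−1) ⇒ T₂ = T₁ (V₁/V₂)^(γ−1).
T₂ = 428 × (16.9/0.754)^(0.3) = 1088 K.

T₂ ≈ 1090 K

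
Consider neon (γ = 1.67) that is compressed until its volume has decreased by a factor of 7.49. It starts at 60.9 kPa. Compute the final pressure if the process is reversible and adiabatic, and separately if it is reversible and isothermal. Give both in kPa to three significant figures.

Isothermal: P₂ = P₁(V₁/V₂) = 60.9×7.49 = 456.1 kPa.
Adiabatic: P₂ = P₁(V₁/V₂)^γ = 60.9×7.49^(1.67) = 1758 kPa.

adiabatic: 1760 kPa; isothermal: 456 kPa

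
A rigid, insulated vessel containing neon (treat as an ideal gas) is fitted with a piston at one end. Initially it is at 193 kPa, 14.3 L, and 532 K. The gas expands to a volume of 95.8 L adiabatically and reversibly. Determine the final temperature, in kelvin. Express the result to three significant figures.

T₂ ≈ 150 K

For a reversible adiabat TV^(γ−1) is constant, so T₂ = T₁ (V₁/V₂)^(γ−1).
γ = 5/3 for a monatomic ideal gas.
T₂ = 532 × (14.3/95.8)^(2/3) = 149.7 K.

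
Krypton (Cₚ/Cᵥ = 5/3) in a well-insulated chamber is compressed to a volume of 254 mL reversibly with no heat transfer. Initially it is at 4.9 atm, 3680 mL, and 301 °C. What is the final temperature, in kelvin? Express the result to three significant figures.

T₂ ≈ 3410 K

For a reversible adiabat TV^(γ−1) is constant, so T₂ = T₁ (V₁/V₂)^(γ−1).
T₁ = 301 °C = 574.1 K.
T₂ = 574.1 × (3680/254)^(2/3) = 3412 K.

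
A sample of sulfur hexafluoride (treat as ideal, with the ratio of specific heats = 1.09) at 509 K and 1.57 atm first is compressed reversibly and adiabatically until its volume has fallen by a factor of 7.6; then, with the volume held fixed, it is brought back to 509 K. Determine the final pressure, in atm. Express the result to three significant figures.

P₃ ≈ 11.9 atm

Adiabatic step (PV^γ = const): P₂ = 1.57×7.6^(1.09) = 14.32 atm; T₂ = 509×7.6^(0.09) = 610.9 K.
Isochoric: P₃ = P₂(T₃/T₂) = 14.32 × (509/610.9) = 11.93 atm.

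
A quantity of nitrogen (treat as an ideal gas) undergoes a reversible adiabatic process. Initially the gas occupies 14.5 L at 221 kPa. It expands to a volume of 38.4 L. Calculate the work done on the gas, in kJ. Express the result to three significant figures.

W ≈ -2.58 kJ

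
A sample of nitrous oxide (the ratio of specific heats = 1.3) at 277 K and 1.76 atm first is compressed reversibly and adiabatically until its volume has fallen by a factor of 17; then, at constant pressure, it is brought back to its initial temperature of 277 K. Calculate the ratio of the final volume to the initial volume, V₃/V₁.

Adiabatic step: V₂/V₁ = 0.05882; T₂ = T₁·17^(0.3) = 648.1 K.
Isobaric step: V₃/V₂ = T₃/T₂ = 277/648.1.
V₃/V₁ = (V₂/V₁)(V₃/V₂) = 0.05882 × (277/648.1) = 0.02514.

V₃/V₁ ≈ 0.0251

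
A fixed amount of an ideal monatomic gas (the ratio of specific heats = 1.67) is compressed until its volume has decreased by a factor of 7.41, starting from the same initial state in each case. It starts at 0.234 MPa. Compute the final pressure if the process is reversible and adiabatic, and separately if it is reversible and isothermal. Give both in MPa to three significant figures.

Isothermal: P₂ = P₁(V₁/V₂) = 0.234×7.41 = 1.734 MPa.
Adiabatic: P₂ = P₁(V₁/V₂)^γ = 0.234×7.41^(1.67) = 6.635 MPa.

adiabatic: 6.63 MPa; isothermal: 1.73 MPa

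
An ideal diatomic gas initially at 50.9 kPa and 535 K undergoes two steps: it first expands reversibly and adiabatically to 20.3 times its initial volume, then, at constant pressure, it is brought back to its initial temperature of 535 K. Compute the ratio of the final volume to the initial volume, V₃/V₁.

V₃/V₁ ≈ 67.7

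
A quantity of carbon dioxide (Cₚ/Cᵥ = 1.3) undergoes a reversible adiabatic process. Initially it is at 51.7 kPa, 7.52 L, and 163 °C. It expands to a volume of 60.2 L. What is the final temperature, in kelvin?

T₂ ≈ 234 K

Adiabatic: T₁V₁^(γ−1) = T₂V₂^(γ−1) ⇒ T₂ = T₁ (V₁/V₂)^(γ−1).
T₁ = 163 °C = 436.1 K.
T₂ = 436.1 × (7.52/60.2)^(0.3) = 233.7 K.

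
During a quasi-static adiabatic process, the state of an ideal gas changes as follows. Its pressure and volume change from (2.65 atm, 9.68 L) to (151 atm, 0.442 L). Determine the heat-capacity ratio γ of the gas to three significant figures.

γ ≈ 1.31

PV^γ = const ⇒ γ = ln(P₂/P₁) / ln(V₁/V₂).
γ = ln(151/2.65) / ln(9.68/0.442) = 1.31.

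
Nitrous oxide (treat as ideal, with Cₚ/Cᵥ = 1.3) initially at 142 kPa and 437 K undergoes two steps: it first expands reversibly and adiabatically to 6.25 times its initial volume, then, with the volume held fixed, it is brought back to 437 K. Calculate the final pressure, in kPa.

Adiabatic step (PV^γ = const): P₂ = 142×(1/6.25)^(1.3) = 13.11 kPa; T₂ = 437×(1/6.25)^(0.3) = 252.2 K.
Isochoric: P₃ = P₂(T₃/T₂) = 13.11 × (437/252.2) = 22.72 kPa.

P₃ ≈ 22.7 kPa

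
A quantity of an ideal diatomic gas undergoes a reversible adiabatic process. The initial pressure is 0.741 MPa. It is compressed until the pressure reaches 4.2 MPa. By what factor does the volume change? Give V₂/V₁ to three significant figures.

V₂/V₁ ≈ 0.290

From PV^γ = const, V₂/V₁ = (P₁/P₂)^(1/γ).
For a diatomic ideal gas γ = 7/5.
V₂/V₁ = (0.741/4.2)^(5/7) = 0.2896.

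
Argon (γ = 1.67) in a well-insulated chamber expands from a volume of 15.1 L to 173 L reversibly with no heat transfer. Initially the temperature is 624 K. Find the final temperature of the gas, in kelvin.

T₂ ≈ 122 K

For a reversible adiabat TV^(γ−1) is constant, so T₂ = T₁ (V₁/V₂)^(γ−1).
T₂ = 624 × (15.1/173)^(0.67) = 121.8 K.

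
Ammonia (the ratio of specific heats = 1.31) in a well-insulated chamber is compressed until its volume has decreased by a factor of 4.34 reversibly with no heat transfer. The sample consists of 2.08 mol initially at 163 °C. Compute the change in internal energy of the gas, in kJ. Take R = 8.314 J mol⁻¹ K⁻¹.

ΔU ≈ 14.0 kJ

Adiabatic: T₁V₁^(γ−1) = T₂V₂^(γ−1) ⇒ T₂ = T₁ (V₁/V₂)^(γ−1).
T₁ = 163 °C = 436.1 K.
T₂ = 436.1 × 4.34^(0.31) = 687.5 K.
Q = 0, so ΔU = W_on_gas = nCᵥΔT with Cᵥ = R/(γ−1) = 26.82 J/(mol·K).
ΔU = 2.08 × 26.82 × (687.5 − 436.1) = 14020 J.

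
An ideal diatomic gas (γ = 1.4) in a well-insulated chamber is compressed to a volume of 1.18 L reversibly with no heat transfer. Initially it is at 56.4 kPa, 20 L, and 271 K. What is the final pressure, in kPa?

Adiabatic: P₁V₁^γ = P₂V₂^γ ⇒ P₂ = P₁ (V₁/V₂)^γ.
P₂ = 56.4 × (20/1.18)^(1.4) = 2965 kPa.

P₂ ≈ 2970 kPa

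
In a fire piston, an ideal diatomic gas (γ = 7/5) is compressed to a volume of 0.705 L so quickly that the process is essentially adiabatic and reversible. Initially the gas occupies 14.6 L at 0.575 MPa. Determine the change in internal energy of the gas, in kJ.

ΔU ≈ 49.6 kJ

P₂ = P₁(V₁/V₂)^γ = 0.575×(14.6/0.705)^(7/5) = 40.02 MPa.
For a reversible adiabat, W_by_gas = (P₁V₁ − P₂V₂)/(γ−1).
W_by = (575000×0.0146 − 4.002×10^7×0.000705) / (2/5) = -49550 J.
Q = 0 ⇒ ΔU = −W_by = 49550 J.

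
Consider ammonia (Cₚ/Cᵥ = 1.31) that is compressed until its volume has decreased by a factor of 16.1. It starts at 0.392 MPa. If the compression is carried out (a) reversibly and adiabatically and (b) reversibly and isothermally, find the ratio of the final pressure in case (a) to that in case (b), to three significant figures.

P_adiabatic / P_isothermal ≈ 2.37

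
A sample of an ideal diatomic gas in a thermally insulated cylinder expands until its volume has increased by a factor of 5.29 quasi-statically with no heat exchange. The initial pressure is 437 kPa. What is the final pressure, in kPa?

P₂ ≈ 42.4 kPa

Since PV^γ is constant along a reversible adiabat, P₂ = P₁ (V₁/V₂)^γ.
For a diatomic ideal gas γ = 7/5.
P₂ = 437 × (1/5.29)^(7/5) = 42.43 kPa.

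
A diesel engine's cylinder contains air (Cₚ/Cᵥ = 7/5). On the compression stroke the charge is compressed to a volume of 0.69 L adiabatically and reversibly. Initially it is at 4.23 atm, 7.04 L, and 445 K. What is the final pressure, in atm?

Since PV^γ is constant along a reversible adiabat, P₂ = P₁ (V₁/V₂)^γ.
P₂ = 4.23 × (7.04/0.69)^(7/5) = 109.3 atm.

P₂ ≈ 109 atm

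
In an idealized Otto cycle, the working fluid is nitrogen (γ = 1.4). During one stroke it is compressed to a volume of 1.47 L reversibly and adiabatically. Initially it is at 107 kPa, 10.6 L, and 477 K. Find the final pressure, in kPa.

Adiabatic: P₁V₁^γ = P₂V₂^γ ⇒ P₂ = P₁ (V₁/V₂)^γ.
P₂ = 107 × (10.6/1.47)^(1.4) = 1700 kPa.

P₂ ≈ 1700 kPa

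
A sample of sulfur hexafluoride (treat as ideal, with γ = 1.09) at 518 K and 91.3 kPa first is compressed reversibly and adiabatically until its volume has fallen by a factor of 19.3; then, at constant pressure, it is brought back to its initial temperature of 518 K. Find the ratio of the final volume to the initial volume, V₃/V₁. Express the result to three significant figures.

V₃/V₁ ≈ 0.0397

Adiabatic step: V₂/V₁ = 0.05181; T₂ = T₁·19.3^(0.09) = 676.1 K.
Isobaric step: V₃/V₂ = T₃/T₂ = 518/676.1.
V₃/V₁ = (V₂/V₁)(V₃/V₂) = 0.05181 × (518/676.1) = 0.0397.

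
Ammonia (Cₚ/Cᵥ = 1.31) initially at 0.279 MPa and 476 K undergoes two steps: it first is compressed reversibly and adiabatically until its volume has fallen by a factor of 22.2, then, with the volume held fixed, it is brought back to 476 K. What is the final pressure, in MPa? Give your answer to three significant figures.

P₃ ≈ 6.19 MPa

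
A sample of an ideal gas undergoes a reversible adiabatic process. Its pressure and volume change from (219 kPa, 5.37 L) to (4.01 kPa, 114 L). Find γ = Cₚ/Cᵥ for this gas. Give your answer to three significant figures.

γ ≈ 1.31

PV^γ = const ⇒ γ = ln(P₂/P₁) / ln(V₁/V₂).
γ = ln(4.01/219) / ln(5.37/114) = 1.309.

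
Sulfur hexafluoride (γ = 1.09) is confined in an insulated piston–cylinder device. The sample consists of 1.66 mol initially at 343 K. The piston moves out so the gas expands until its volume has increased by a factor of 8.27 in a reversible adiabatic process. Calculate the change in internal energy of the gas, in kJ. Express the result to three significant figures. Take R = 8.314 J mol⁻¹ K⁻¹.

ΔU ≈ -9.11 kJ

For a reversible adiabat TV^(γ−1) is constant, so T₂ = T₁ (V₁/V₂)^(γ−1).
T₂ = 343 × (1/8.27)^(0.09) = 283.6 K.
Q = 0, so ΔU = W_on_gas = nCᵥΔT with Cᵥ = R/(γ−1) = 92.38 J/(mol·K).
ΔU = 1.66 × 92.38 × (283.6 − 343) = -9108 J.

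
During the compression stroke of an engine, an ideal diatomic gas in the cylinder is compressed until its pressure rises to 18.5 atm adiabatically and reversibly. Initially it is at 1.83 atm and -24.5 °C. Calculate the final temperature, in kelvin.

T₂ ≈ 482 K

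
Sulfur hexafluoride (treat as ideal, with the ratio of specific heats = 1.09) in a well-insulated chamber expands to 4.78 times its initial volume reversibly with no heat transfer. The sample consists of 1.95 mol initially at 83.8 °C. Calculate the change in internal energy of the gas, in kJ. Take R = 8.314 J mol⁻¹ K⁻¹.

ΔU ≈ -8.44 kJ

Adiabatic: T₁V₁^(γ−1) = T₂V₂^(γ−1) ⇒ T₂ = T₁ (V₁/V₂)^(γ−1).
T₁ = 83.8 °C = 356.9 K.
T₂ = 356.9 × (1/4.78)^(0.09) = 310.1 K.
Q = 0, so ΔU = W_on_gas = nCᵥΔT with Cᵥ = R/(γ−1) = 92.38 J/(mol·K).
ΔU = 1.95 × 92.38 × (310.1 − 356.9) = -8445 J.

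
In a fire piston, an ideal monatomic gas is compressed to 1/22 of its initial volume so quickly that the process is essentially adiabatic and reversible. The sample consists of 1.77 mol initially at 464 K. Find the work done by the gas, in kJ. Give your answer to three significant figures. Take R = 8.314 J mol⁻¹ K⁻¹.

Adiabatic: T₁V₁^(γ−1) = T₂V₂^(γ−1) ⇒ T₂ = T₁ (V₁/V₂)^(γ−1).
γ = 5/3 for a monatomic ideal gas, so γ−1 = 2/3.
T₂ = 464 × 22^(2/3) = 3643 K.
Q = 0, so ΔU = W_on_gas = nCᵥΔT with Cᵥ = R/(γ−1) = 12.47 J/(mol·K).
ΔU = 1.77 × 12.47 × (3643 − 464) = 70170 J.
Work done by the gas = −ΔU = -70170 J.

W ≈ -70.2 kJ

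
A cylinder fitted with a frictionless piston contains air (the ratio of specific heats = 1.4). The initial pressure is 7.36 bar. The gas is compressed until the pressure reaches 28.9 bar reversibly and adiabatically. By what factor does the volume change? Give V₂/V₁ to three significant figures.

From PV^γ = const, V₂/V₁ = (P₁/P₂)^(1/γ).
V₂/V₁ = (7.36/28.9)^(0.714) = 0.3764.

V₂/V₁ ≈ 0.376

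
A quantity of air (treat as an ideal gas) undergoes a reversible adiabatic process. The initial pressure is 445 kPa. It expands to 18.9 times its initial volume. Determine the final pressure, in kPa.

P₂ ≈ 7.27 kPa

Since PV^γ is constant along a reversible adiabat, P₂ = P₁ (V₁/V₂)^γ.
For a diatomic ideal gas γ = 7/5.
P₂ = 445 × (1/18.9)^(7/5) = 7.266 kPa.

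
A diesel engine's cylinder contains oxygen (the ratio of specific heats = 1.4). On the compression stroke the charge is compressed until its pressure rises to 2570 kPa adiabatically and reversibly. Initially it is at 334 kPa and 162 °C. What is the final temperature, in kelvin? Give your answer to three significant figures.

Adiabatic: T₂/T₁ = (P₂/P₁)^((γ−1)/γ).
T₁ = 162 °C = 435.1 K.
T₂ = 435.1 × (2570/334)^(0.286) = 779.5 K.

T₂ ≈ 780 K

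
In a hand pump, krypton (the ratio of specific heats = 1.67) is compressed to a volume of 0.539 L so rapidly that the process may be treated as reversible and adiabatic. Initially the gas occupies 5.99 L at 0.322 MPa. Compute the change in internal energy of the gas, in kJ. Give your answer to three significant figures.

P₂ = P₁(V₁/V₂)^γ = 0.322×(5.99/0.539)^(1.67) = 17.96 MPa.
For a reversible adiabat, W_by_gas = (P₁V₁ − P₂V₂)/(γ−1).
W_by = (322000×0.00599 − 1.796×10^7×0.000539) / (0.67) = -11570 J.
Q = 0 ⇒ ΔU = −W_by = 11570 J.

ΔU ≈ 11.6 kJ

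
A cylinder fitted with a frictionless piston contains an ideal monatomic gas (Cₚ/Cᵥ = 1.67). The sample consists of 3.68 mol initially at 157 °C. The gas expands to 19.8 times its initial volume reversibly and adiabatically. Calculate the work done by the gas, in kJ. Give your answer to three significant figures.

W ≈ 17.0 kJ

For a reversible adiabat TV^(γ−1) is constant, so T₂ = T₁ (V₁/V₂)^(γ−1).
T₁ = 157 °C = 430.1 K.
T₂ = 430.1 × (1/19.8)^(0.67) = 58.19 K.
Q = 0, so ΔU = W_on_gas = nCᵥΔT with Cᵥ = R/(γ−1) = 12.41 J/(mol·K).
ΔU = 3.68 × 12.41 × (58.19 − 430.1) = -16990 J.
Work done by the gas = −ΔU = 16990 J.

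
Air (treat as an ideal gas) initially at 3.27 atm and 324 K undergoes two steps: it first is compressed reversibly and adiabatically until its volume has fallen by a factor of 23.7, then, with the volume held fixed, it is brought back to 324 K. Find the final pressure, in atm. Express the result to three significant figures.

P₃ ≈ 77.5 atm

For a diatomic ideal gas γ = 7/5.
Adiabatic step (PV^γ = const): P₂ = 3.27×23.7^(7/5) = 274.9 atm; T₂ = 324×23.7^(2/5) = 1149 K.
Isochoric: P₃ = P₂(T₃/T₂) = 274.9 × (324/1149) = 77.5 atm.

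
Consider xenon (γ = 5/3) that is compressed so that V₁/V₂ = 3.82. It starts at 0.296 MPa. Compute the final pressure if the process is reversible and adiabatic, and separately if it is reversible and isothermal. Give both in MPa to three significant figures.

adiabatic: 2.76 MPa; isothermal: 1.13 MPa

Isothermal: P₂ = P₁(V₁/V₂) = 0.296×3.82 = 1.131 MPa.
Adiabatic: P₂ = P₁(V₁/V₂)^γ = 0.296×3.82^(5/3) = 2.763 MPa.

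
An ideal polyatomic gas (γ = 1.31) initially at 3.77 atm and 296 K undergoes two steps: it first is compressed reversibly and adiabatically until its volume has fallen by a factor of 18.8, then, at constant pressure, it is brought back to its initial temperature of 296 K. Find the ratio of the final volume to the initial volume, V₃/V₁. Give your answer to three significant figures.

Adiabatic step: V₂/V₁ = 0.05319; T₂ = T₁·18.8^(0.31) = 735 K.
Isobaric step: V₃/V₂ = T₃/T₂ = 296/735.
V₃/V₁ = (V₂/V₁)(V₃/V₂) = 0.05319 × (296/735) = 0.02142.

V₃/V₁ ≈ 0.0214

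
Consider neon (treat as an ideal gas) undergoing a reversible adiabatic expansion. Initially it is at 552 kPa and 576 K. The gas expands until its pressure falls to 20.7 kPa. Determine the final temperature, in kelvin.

T₂ ≈ 155 K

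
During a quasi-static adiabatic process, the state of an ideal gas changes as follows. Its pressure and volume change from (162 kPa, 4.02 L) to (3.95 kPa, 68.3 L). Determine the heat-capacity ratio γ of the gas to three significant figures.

γ ≈ 1.31

PV^γ = const ⇒ γ = ln(P₂/P₁) / ln(V₁/V₂).
γ = ln(3.95/162) / ln(4.02/68.3) = 1.311.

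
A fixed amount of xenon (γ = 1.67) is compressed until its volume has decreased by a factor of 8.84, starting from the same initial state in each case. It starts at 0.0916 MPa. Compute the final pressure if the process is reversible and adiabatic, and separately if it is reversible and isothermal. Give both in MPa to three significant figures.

adiabatic: 3.49 MPa; isothermal: 0.810 MPa

Isothermal: P₂ = P₁(V₁/V₂) = 0.0916×8.84 = 0.8097 MPa.
Adiabatic: P₂ = P₁(V₁/V₂)^γ = 0.0916×8.84^(1.67) = 3.487 MPa.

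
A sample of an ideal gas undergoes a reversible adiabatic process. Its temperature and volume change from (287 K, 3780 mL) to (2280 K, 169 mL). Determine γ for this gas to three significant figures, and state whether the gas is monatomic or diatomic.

γ ≈ 1.67; monatomic

TV^(γ−1) = const ⇒ γ − 1 = ln(T₂/T₁) / ln(V₁/V₂).
γ = 1 + ln(2280/287) / ln(3780/169) = 1.667.
γ ≈ 1.67 is close to 5/3, so the gas is monatomic.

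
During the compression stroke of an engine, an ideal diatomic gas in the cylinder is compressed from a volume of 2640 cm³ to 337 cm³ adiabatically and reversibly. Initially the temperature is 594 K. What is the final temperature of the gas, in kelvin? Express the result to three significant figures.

For a reversible adiabat TV^(γ−1) is constant, so T₂ = T₁ (V₁/V₂)^(γ−1).
For a diatomic ideal gas γ = 7/5, so γ−1 = 2/5.
T₂ = 594 × (2640/337)^(2/5) = 1353 K.

T₂ ≈ 1350 K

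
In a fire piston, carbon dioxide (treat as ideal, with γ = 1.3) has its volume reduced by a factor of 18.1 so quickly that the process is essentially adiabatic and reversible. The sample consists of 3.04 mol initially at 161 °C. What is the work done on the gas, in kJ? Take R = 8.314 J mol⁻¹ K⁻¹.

Adiabatic: T₁V₁^(γ−1) = T₂V₂^(γ−1) ⇒ T₂ = T₁ (V₁/V₂)^(γ−1).
T₁ = 161 °C = 434.1 K.
T₂ = 434.1 × 18.1^(0.3) = 1035 K.
Q = 0, so ΔU = W_on_gas = nCᵥΔT with Cᵥ = R/(γ−1) = 27.71 J/(mol·K).
ΔU = 3.04 × 27.71 × (1035 − 434.1) = 50620 J.

W ≈ 50.6 kJ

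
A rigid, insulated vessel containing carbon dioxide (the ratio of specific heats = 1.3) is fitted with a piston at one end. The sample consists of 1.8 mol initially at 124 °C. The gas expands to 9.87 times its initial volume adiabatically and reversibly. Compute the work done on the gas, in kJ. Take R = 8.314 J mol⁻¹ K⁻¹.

W ≈ -9.84 kJ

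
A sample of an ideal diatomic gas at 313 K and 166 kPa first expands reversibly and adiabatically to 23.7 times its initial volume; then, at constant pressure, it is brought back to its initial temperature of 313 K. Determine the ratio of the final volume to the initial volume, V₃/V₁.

V₃/V₁ ≈ 84.1

For a diatomic ideal gas γ = 7/5.
Adiabatic step: V₂/V₁ = 23.7; T₂ = T₁·(1/23.7)^(2/5) = 88.24 K.
Isobaric step: V₃/V₂ = T₃/T₂ = 313/88.24.
V₃/V₁ = (V₂/V₁)(V₃/V₂) = 23.7 × (313/88.24) = 84.07.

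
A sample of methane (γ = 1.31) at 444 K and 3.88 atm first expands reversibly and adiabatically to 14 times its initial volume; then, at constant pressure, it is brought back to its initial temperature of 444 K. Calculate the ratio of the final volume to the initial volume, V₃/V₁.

Adiabatic step: V₂/V₁ = 14; T₂ = T₁·(1/14)^(0.31) = 195.9 K.
Isobaric step: V₃/V₂ = T₃/T₂ = 444/195.9.
V₃/V₁ = (V₂/V₁)(V₃/V₂) = 14 × (444/195.9) = 31.73.

V₃/V₁ ≈ 31.7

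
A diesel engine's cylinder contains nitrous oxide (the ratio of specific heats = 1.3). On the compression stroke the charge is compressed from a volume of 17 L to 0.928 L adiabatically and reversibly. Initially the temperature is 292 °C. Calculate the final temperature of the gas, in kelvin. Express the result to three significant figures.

For a reversible adiabat TV^(γ−1) is constant, so T₂ = T₁ (V₁/V₂)^(γ−1).
T₁ = 292 °C = 565.1 K.
T₂ = 565.1 × (17/0.928)^(0.3) = 1352 K.

T₂ ≈ 1350 K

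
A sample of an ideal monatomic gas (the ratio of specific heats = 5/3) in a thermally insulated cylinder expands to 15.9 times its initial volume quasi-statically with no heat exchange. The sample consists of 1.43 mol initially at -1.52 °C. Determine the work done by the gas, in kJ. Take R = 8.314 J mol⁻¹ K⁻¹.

Adiabatic: T₁V₁^(γ−1) = T₂V₂^(γ−1) ⇒ T₂ = T₁ (V₁/V₂)^(γ−1).
T₁ = -1.52 °C = 271.6 K.
T₂ = 271.6 × (1/15.9)^(2/3) = 42.96 K.
Q = 0, so ΔU = W_on_gas = nCᵥΔT with Cᵥ = R/(γ−1) = 12.47 J/(mol·K).
ΔU = 1.43 × 12.47 × (42.96 − 271.6) = -4078 J.
Work done by the gas = −ΔU = 4078 J.

W ≈ 4.08 kJ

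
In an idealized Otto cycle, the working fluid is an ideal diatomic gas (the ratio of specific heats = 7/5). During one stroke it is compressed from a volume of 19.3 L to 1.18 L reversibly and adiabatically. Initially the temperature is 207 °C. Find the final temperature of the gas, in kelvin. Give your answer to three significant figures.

For a reversible adiabat TV^(γ−1) is constant, so T₂ = T₁ (V₁/V₂)^(γ−1).
T₁ = 207 °C = 480.1 K.
T₂ = 480.1 × (19.3/1.18)^(2/5) = 1468 K.

T₂ ≈ 1470 K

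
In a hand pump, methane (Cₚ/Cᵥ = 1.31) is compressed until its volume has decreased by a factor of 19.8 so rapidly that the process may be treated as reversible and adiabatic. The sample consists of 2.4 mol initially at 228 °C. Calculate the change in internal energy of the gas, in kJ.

ΔU ≈ 49.1 kJ

Adiabatic: T₁V₁^(γ−1) = T₂V₂^(γ−1) ⇒ T₂ = T₁ (V₁/V₂)^(γ−1).
T₁ = 228 °C = 501.1 K.
T₂ = 501.1 × 19.8^(0.31) = 1265 K.
Q = 0, so ΔU = W_on_gas = nCᵥΔT with Cᵥ = R/(γ−1) = 26.82 J/(mol·K).
ΔU = 2.4 × 26.82 × (1265 − 501.1) = 49140 J.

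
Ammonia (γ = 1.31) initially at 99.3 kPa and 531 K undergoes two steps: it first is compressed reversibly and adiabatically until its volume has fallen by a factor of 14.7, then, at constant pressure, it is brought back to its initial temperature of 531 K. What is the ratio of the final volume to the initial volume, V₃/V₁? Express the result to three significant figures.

Adiabatic step: V₂/V₁ = 0.06803; T₂ = T₁·14.7^(0.31) = 1222 K.
Isobaric step: V₃/V₂ = T₃/T₂ = 531/1222.
V₃/V₁ = (V₂/V₁)(V₃/V₂) = 0.06803 × (531/1222) = 0.02957.

V₃/V₁ ≈ 0.0296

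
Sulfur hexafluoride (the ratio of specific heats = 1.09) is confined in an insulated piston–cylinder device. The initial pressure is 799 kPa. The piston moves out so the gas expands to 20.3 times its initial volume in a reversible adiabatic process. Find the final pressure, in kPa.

Since PV^γ is constant along a reversible adiabat, P₂ = P₁ (V₁/V₂)^γ.
P₂ = 799 × (1/20.3)^(1.09) = 30.02 kPa.

P₂ ≈ 30.0 kPa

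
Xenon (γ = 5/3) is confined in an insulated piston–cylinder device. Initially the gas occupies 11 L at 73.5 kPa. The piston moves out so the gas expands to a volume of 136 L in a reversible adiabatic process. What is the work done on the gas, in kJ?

P₂ = P₁(V₁/V₂)^γ = 73.5×(11/136)^(5/3) = 1.112 kPa.
For a reversible adiabat, W_by_gas = (P₁V₁ − P₂V₂)/(γ−1).
W_by = (73500×0.011 − 1112×0.136) / (2/3) = 985.9 J.
W_on_gas = −W_by = -985.9 J.

W ≈ -0.986 kJ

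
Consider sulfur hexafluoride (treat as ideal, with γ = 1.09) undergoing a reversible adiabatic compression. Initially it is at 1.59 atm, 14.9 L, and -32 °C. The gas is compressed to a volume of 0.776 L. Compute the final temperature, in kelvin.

T₂ ≈ 315 K

For a reversible adiabat TV^(γ−1) is constant, so T₂ = T₁ (V₁/V₂)^(γ−1).
T₁ = -32 °C = 241.1 K.
T₂ = 241.1 × (14.9/0.776)^(0.09) = 314.6 K.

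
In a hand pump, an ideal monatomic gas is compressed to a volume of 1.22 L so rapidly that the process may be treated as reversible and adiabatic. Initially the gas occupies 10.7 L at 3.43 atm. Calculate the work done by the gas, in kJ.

W ≈ -18.1 kJ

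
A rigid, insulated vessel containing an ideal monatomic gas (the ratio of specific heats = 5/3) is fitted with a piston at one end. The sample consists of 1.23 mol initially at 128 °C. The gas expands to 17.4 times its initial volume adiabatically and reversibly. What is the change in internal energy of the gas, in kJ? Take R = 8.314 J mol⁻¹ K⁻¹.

For a reversible adiabat TV^(γ−1) is constant, so T₂ = T₁ (V₁/V₂)^(γ−1).
T₁ = 128 °C = 401.1 K.
T₂ = 401.1 × (1/17.4)^(2/3) = 59.74 K.
Q = 0, so ΔU = W_on_gas = nCᵥΔT with Cᵥ = R/(γ−1) = 12.47 J/(mol·K).
ΔU = 1.23 × 12.47 × (59.74 − 401.1) = -5237 J.

ΔU ≈ -5.24 kJ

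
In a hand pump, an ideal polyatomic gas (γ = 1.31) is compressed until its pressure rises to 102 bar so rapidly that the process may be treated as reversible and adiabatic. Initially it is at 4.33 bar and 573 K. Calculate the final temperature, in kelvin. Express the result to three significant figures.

Along an adiabat T P^((1−γ)/γ) is constant, so T₂ = T₁ (P₂/P₁)^((γ−1)/γ).
T₂ = 573 × (102/4.33)^(0.237) = 1210 K.

T₂ ≈ 1210 K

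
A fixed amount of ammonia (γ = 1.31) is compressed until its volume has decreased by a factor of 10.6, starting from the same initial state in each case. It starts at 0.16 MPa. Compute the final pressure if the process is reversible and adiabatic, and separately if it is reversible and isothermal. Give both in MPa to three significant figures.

adiabatic: 3.53 MPa; isothermal: 1.70 MPa

Isothermal: P₂ = P₁(V₁/V₂) = 0.16×10.6 = 1.696 MPa.
Adiabatic: P₂ = P₁(V₁/V₂)^γ = 0.16×10.6^(1.31) = 3.526 MPa.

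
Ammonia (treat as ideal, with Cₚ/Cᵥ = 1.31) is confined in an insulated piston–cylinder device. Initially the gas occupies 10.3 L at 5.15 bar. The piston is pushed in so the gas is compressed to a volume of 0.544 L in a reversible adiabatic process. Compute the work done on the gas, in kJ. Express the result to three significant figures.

P₂ = P₁(V₁/V₂)^γ = 5.15×(10.3/0.544)^(1.31) = 242.7 bar.
For a reversible adiabat, W_by_gas = (P₁V₁ − P₂V₂)/(γ−1).
W_by = (515000×0.0103 − 2.427×10^7×0.000544) / (0.31) = -25470 J.
W_on_gas = −W_by = 25470 J.

W ≈ 25.5 kJ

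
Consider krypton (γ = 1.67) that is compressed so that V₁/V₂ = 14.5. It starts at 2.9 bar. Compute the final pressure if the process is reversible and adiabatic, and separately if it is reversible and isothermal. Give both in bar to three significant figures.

Isothermal: P₂ = P₁(V₁/V₂) = 2.9×14.5 = 42.05 bar.
Adiabatic: P₂ = P₁(V₁/V₂)^γ = 2.9×14.5^(1.67) = 252.3 bar.

adiabatic: 252 bar; isothermal: 42.0 bar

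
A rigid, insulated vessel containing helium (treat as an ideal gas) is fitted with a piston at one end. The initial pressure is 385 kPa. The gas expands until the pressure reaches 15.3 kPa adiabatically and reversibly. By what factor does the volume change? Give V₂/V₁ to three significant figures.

From PV^γ = const, V₂/V₁ = (P₁/P₂)^(1/γ).
For a monatomic ideal gas γ = 5/3.
V₂/V₁ = (385/15.3)^(3/5) = 6.926.

V₂/V₁ ≈ 6.93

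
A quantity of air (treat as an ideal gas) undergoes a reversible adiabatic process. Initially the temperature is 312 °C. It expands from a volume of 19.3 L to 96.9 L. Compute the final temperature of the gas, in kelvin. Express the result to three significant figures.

T₂ ≈ 307 K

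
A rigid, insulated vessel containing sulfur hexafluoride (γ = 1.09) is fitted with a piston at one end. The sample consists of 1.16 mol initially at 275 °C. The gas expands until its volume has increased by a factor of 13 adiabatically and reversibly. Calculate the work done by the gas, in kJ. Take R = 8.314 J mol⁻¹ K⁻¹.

W ≈ 12.1 kJ

For a reversible adiabat TV^(γ−1) is constant, so T₂ = T₁ (V₁/V₂)^(γ−1).
T₁ = 275 °C = 548.1 K.
T₂ = 548.1 × (1/13)^(0.09) = 435.2 K.
Q = 0, so ΔU = W_on_gas = nCᵥΔT with Cᵥ = R/(γ−1) = 92.38 J/(mol·K).
ΔU = 1.16 × 92.38 × (435.2 − 548.1) = -12110 J.
Work done by the gas = −ΔU = 12110 J.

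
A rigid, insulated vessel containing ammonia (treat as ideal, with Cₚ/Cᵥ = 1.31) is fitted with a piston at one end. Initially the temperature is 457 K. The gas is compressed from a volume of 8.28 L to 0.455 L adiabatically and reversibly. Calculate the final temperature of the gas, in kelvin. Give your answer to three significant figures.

Adiabatic: T₁V₁^(γ−1) = T₂V₂^(γ−1) ⇒ T₂ = T₁ (V₁/V₂)^(γ−1).
T₂ = 457 × (8.28/0.455)^(0.31) = 1123 K.

T₂ ≈ 1120 K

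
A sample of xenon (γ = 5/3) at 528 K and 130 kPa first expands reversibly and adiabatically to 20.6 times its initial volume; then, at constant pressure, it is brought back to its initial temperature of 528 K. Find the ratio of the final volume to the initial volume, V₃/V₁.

V₃/V₁ ≈ 155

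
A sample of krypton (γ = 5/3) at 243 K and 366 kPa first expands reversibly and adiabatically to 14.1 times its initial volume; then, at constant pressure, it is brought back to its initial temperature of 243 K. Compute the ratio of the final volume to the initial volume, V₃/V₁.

V₃/V₁ ≈ 82.3

Adiabatic step: V₂/V₁ = 14.1; T₂ = T₁·(1/14.1)^(2/3) = 41.64 K.
Isobaric step: V₃/V₂ = T₃/T₂ = 243/41.64.
V₃/V₁ = (V₂/V₁)(V₃/V₂) = 14.1 × (243/41.64) = 82.29.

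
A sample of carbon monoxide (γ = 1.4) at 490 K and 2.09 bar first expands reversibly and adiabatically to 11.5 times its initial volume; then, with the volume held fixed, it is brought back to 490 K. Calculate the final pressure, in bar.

P₃ ≈ 0.182 bar

Adiabatic step (PV^γ = const): P₂ = 2.09×(1/11.5)^(1.4) = 0.06842 bar; T₂ = 490×(1/11.5)^(0.4) = 184.5 K.
Isochoric: P₃ = P₂(T₃/T₂) = 0.06842 × (490/184.5) = 0.1817 bar.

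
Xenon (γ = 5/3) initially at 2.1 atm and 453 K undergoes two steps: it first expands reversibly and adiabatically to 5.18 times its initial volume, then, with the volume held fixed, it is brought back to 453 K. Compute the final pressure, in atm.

Adiabatic step (PV^γ = const): P₂ = 2.1×(1/5.18)^(5/3) = 0.1354 atm; T₂ = 453×(1/5.18)^(2/3) = 151.3 K.
Isochoric: P₃ = P₂(T₃/T₂) = 0.1354 × (453/151.3) = 0.4054 atm.

P₃ ≈ 0.405 atm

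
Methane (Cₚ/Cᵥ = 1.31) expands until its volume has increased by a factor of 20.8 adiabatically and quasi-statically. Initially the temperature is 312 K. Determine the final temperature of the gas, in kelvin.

T₂ ≈ 122 K

Adiabatic: T₁V₁^(γ−1) = T₂V₂^(γ−1) ⇒ T₂ = T₁ (V₁/V₂)^(γ−1).
T₂ = 312 × (1/20.8)^(0.31) = 121.8 K.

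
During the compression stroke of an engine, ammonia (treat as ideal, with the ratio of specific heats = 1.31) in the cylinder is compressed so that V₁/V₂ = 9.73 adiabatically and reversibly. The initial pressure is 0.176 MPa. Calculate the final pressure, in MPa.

P₂ ≈ 3.47 MPa

Since PV^γ is constant along a reversible adiabat, P₂ = P₁ (V₁/V₂)^γ.
P₂ = 0.176 × 9.73^(1.31) = 3.467 MPa.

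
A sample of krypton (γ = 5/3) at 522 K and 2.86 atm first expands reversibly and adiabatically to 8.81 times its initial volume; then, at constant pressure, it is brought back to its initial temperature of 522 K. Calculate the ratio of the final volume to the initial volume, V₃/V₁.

V₃/V₁ ≈ 37.6

Adiabatic step: V₂/V₁ = 8.81; T₂ = T₁·(1/8.81)^(2/3) = 122.4 K.
Isobaric step: V₃/V₂ = T₃/T₂ = 522/122.4.
V₃/V₁ = (V₂/V₁)(V₃/V₂) = 8.81 × (522/122.4) = 37.58.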